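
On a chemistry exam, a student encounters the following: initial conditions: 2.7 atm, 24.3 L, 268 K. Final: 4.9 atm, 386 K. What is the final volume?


P1V1/T1 = P2V2/T2
V2 = P1V1T2/(T1P2)
= 2.7×24.3×386/(268×4.9)
= 19.285 L

19.285 L


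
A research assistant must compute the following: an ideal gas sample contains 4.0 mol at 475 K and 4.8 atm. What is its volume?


PV = nRT  (R = 0.08206 L·atm/(mol·K))
V = nRT/P = 4.0×0.08206×475/4.8
= 32.482 L

32.482 L


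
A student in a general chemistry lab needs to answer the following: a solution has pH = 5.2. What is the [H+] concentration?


[H+] = 10^(-pH) = 10^(-5.2)
= 6.31×10^-6 M

6.31×10^-6 M


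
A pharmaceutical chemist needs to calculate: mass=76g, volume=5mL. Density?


ρ = mass/volume
= 76/5
= 15.2 g/mL

15.2 g/mL


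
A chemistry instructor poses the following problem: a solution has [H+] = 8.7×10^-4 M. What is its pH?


pH = -log10([H+]) = -log10(8.7×10^-4)
= 4 - log10(8.7)
= 4 - 0.94
= 3.06

3.06


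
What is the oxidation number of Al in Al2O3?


Al is +3
Oxidation number: +3

+3


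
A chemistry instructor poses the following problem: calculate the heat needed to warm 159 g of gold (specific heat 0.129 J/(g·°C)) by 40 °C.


q = mcΔT = 159 × 0.129 × 40
= 820.44 J

820.44 J


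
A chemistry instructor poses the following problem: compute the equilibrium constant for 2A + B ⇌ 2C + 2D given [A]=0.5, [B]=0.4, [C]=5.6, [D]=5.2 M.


Kc = [C]^2[D]^2/([A]^2[B])
= (5.6^2 × 5.2^2)/(0.5^2 × 0.4^1)
= 847.9744/0.1
= 8480

8480


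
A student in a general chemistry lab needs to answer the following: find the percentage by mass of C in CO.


M(CO) = 1×12.01 + 1×16.0 = 28.01 g/mol
Mass of C = 1 × 12.01 = 12.01 g/mol
% C = 12.01/28.01 × 100 = 42.88%

42.88%


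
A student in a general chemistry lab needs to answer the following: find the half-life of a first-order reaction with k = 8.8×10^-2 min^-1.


t½ = ln2/k = 0.693147/(8.8×10^-2 min^-1)
= 7.877 min

7.877 min


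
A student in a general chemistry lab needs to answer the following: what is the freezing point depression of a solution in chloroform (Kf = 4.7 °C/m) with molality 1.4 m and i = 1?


ΔTf = Kf × m × i
= 4.7 × 1.4 × 1
= 6.58 °C

6.58 °C


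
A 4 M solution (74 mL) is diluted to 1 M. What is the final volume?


C1V1 = C2V2
4 × 74 = 1 × V2
V2 = 296/1 = 296.0 mL

296.0 mL


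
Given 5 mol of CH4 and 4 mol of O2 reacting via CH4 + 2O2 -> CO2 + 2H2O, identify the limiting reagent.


Mole ratio available / coefficient:
  CH4: 5/1 = 5.000
  O2: 4/2 = 2.000
Smaller ratio is limiting.

O2


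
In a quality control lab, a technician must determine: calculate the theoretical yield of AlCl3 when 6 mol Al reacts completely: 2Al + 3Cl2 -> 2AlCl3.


Mole ratio AlCl3:Al = 2:2
n(AlCl3) = 6 × 2/2 = 6.000 mol
mass = 6.000 × 133.33 = 799.98 g

799.98 g


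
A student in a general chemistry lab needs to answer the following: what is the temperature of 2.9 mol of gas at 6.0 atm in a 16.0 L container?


PV = nRT  (R = 0.08206 L·atm/(mol·K))
T = PV/(nR) = 6.0×16.0/(2.9×0.08206)
= 96.00/0.237974
= 403.41 K

403.41 K


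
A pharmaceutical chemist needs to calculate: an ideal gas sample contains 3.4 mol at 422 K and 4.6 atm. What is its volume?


PV = nRT  (R = 0.08206 L·atm/(mol·K))
V = nRT/P = 3.4×0.08206×422/4.6
= 25.596 L

25.596 L


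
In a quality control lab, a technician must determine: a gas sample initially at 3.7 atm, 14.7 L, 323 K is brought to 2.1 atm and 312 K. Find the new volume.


P1V1/T1 = P2V2/T2
V2 = P1V1T2/(T1P2)
= 3.7×14.7×312/(323×2.1)
= 25.018 L

25.018 L


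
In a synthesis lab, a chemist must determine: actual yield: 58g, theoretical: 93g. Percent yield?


% yield = actual/theoretical × 100
= 58/93 × 100
= 62.37%

62.37%


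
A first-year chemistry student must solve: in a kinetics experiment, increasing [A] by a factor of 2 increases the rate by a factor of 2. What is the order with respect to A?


rate ∝ [A]^n
2^n = 2 → n = 1
Order in A: 1

1


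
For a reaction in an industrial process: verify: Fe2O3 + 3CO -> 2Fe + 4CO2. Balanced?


Equation: Fe2O3 + 3CO -> 2Fe + 4CO2
Check atoms: C: 3≠4, Fe: 2=2, O: 6≠8
Not balanced

No, not balanced


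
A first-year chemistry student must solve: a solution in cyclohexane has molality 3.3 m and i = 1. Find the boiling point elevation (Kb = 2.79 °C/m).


ΔTb = Kb × m × i
= 2.79 × 3.3 × 1
= 9.207 °C

9.207 °C


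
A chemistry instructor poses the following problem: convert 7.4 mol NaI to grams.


M(NaI) = 149.89 g/mol
mass = n × M = 7.4 × 149.89 = 1109.19 g

1109.19 g


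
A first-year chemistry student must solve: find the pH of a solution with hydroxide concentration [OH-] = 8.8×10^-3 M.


pOH = -log10([OH-]) = -log10(8.8×10^-3)
= 3 - log10(8.8) = 2.06
pH = 14 - pOH = 14 - 2.06 = 11.94

11.94


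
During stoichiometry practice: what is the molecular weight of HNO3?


M(HNO3) = 1×1.008 + 1×14.01 + 3×16.0
= 1.01 + 14.01 + 48.0
= 63.02 g/mol

63.02 g/mol


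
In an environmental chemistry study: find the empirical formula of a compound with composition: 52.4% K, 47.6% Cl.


Assume 100 g sample. Moles of each element:
  K: 52.4/39.1 = 1.34 mol
  Cl: 47.6/35.45 = 1.343 mol
Divide by smallest (1.34):
  K: 1.34/1.34 = 1.0
  Cl: 1.343/1.34 = 1.0
Empirical formula: KCl

KCl


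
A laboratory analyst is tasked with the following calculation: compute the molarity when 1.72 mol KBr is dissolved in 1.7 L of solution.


M = n/V = 1.72/1.7 = 1.012 mol/L

1.012 M


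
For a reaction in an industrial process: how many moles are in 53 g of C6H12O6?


M(C6H12O6) = 180.16 g/mol
n = mass/M = 53/180.16 = 0.2942 mol

0.2942 mol


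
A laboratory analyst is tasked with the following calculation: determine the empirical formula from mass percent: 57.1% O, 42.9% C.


Assume 100 g sample. Moles of each element:
  O: 57.1/16.0 = 3.569 mol
  C: 42.9/12.01 = 3.572 mol
Divide by smallest (3.569):
  O: 3.569/3.569 = 1.0
  C: 3.572/3.569 = 1.0
Empirical formula: CO

CO


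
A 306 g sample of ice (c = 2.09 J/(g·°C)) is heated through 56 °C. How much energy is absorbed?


q = mcΔT = 306 × 2.09 × 56
= 35814.24 J

35814.24 J


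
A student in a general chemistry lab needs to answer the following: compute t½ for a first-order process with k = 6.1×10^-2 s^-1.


t½ = ln2/k = 0.693147/(6.1×10^-2 s^-1)
= 11.36 s

11.36 s


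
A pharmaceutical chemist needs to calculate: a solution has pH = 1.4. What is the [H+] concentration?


[H+] = 10^(-pH) = 10^(-1.4)
= 3.98×10^-2 M

3.98×10^-2 M


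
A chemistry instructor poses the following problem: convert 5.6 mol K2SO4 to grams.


M(K2SO4) = 174.27 g/mol
mass = n × M = 5.6 × 174.27 = 975.91 g

975.91 g


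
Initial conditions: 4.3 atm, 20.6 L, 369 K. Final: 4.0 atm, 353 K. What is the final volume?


P1V1/T1 = P2V2/T2
V2 = P1V1T2/(T1P2)
= 4.3×20.6×353/(369×4.0)
= 21.185 L

21.185 L


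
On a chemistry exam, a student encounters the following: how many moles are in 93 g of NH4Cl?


M(NH4Cl) = 53.49 g/mol
n = mass/M = 93/53.49 = 1.7386 mol

1.7386 mol


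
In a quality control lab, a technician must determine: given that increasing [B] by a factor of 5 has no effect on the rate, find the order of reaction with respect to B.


rate ∝ [B]^n
rate ∝ [B]^0
Order in B: 0

0


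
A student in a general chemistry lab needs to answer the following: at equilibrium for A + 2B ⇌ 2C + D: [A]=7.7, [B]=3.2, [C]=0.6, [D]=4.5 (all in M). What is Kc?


Kc = [C]^2[D]/([A][B]^2)
= (0.6^2 × 4.5^1)/(7.7^1 × 3.2^2)
= 1.62/78.848
= 0.02055

0.02055


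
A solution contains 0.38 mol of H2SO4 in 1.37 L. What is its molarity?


M = n/V = 0.38/1.37 = 0.277 mol/L

0.277 M


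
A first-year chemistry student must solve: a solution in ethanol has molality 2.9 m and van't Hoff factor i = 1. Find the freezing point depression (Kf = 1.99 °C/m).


ΔTf = Kf × m × i
= 1.99 × 2.9 × 1
= 5.771 °C

5.771 °C


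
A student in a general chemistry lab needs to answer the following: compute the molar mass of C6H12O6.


M(C6H12O6) = 6×12.01 + 12×1.008 + 6×16.0
= 72.06 + 12.1 + 96.0
= 180.16 g/mol

180.16 g/mol


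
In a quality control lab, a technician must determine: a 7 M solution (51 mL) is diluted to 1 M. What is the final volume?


C1V1 = C2V2
7 × 51 = 1 × V2
V2 = 357/1 = 357.0 mL

357.0 mL


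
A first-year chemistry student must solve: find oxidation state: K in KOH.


Group 1 metal: +1
Oxidation number: +1

+1


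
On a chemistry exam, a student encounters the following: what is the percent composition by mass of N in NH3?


M(NH3) = 1×14.01 + 3×1.008 = 17.034 g/mol
Mass of N = 1 × 14.01 = 14.01 g/mol
% N = 14.01/17.034 × 100 = 82.25%

82.25%


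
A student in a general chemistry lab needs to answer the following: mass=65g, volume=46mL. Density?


ρ = mass/volume
= 65/46
= 1.413 g/mL

1.413 g/mL


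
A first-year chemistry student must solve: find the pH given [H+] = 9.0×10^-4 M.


pH = -log10([H+]) = -log10(9.0×10^-4)
= 4 - log10(9.0)
= 4 - 0.95
= 3.05

3.05


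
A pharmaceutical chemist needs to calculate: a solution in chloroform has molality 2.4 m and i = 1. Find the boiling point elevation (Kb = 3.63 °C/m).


ΔTb = Kb × m × i
= 3.63 × 2.4 × 1
= 8.712 °C

8.712 °C


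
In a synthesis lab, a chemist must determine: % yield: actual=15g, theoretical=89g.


% yield = actual/theoretical × 100
= 15/89 × 100
= 16.85%

16.85%


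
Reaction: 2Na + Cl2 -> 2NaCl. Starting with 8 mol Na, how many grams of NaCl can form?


Mole ratio NaCl:Na = 2:2
n(NaCl) = 8 × 2/2 = 8.000 mol
mass = 8.000 × 58.44 = 467.52 g

467.52 g


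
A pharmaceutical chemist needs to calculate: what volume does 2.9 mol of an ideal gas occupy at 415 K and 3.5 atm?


PV = nRT  (R = 0.08206 L·atm/(mol·K))
V = nRT/P = 2.9×0.08206×415/3.5
= 28.217 L

28.217 L


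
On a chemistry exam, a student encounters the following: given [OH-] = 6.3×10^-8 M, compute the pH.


pOH = -log10([OH-]) = -log10(6.3×10^-8)
= 8 - log10(6.3) = 7.2
pH = 14 - pOH = 14 - 7.2 = 6.8

6.8


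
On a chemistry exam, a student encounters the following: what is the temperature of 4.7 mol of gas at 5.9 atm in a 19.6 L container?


PV = nRT  (R = 0.08206 L·atm/(mol·K))
T = PV/(nR) = 5.9×19.6/(4.7×0.08206)
= 115.64/0.385682
= 299.83 K

299.83 K


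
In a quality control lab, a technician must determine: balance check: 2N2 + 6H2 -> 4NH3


Equation: 2N2 + 6H2 -> 4NH3
Check atoms: H: 12=12, N: 4=4
Balanced

Yes, balanced


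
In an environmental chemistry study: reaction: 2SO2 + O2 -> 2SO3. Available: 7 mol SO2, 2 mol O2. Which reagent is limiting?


Mole ratio available / coefficient:
  SO2: 7/2 = 3.500
  O2: 2/1 = 2.000
Smaller ratio is limiting.

O2


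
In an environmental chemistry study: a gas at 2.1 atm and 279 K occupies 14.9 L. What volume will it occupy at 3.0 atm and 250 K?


P1V1/T1 = P2V2/T2
V2 = P1V1T2/(T1P2)
= 2.1×14.9×250/(279×3.0)
= 9.346 L

9.346 L


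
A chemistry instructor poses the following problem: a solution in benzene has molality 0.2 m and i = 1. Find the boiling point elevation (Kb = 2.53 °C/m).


ΔTb = Kb × m × i
= 2.53 × 0.2 × 1
= 0.506 °C

0.506 °C


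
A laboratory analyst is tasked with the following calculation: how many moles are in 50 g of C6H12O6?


M(C6H12O6) = 180.16 g/mol
n = mass/M = 50/180.16 = 0.2775 mol

0.2775 mol


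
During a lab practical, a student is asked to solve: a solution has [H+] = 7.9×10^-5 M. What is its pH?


pH = -log10([H+]) = -log10(7.9×10^-5)
= 5 - log10(7.9)
= 5 - 0.9
= 4.1

4.1


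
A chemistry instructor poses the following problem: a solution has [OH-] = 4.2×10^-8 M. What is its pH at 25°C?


pOH = -log10([OH-]) = -log10(4.2×10^-8)
= 8 - log10(4.2) = 7.38
pH = 14 - pOH = 14 - 7.38 = 6.62

6.62


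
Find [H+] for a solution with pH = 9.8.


[H+] = 10^(-pH) = 10^(-9.8)
= 1.58×10^-10 M

1.58×10^-10 M


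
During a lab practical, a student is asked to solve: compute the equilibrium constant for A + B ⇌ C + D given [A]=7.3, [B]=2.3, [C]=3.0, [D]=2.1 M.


Kc = [C][D]/([A][B])
= (3.0^1 × 2.1^1)/(7.3^1 × 2.3^1)
= 6.3/16.79
= 0.3752

0.3752


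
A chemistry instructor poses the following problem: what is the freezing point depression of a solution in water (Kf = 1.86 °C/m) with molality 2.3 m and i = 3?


ΔTf = Kf × m × i
= 1.86 × 2.3 × 3
= 12.834 °C

12.834 °C


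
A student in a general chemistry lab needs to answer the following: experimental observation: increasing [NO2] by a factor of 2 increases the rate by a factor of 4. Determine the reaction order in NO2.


rate ∝ [NO2]^n
2^n = 4 → n = 2
Order in NO2: 2

2


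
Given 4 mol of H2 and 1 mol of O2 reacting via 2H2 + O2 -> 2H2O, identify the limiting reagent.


Mole ratio available / coefficient:
  H2: 4/2 = 2.000
  O2: 1/1 = 1.000
Smaller ratio is limiting.

O2


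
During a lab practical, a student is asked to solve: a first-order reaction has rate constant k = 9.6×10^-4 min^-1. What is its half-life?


t½ = ln2/k = 0.693147/(9.6×10^-4 min^-1)
= 722.0 min

722.0 min


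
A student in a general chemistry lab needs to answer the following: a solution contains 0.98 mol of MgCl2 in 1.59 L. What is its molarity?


M = n/V = 0.98/1.59 = 0.616 mol/L

0.616 M


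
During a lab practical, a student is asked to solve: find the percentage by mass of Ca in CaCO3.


M(CaCO3) = 1×40.08 + 1×12.01 + 3×16.0 = 100.09 g/mol
Mass of Ca = 1 × 40.08 = 40.08 g/mol
% Ca = 40.08/100.09 × 100 = 40.04%

40.04%


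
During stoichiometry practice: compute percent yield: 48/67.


% yield = actual/theoretical × 100
= 48/67 × 100
= 71.64%

71.64%


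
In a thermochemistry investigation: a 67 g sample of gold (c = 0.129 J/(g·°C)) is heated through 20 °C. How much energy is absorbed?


q = mcΔT = 67 × 0.129 × 20
= 172.86 J

172.86 J


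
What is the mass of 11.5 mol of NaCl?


M(NaCl) = 58.44 g/mol
mass = n × M = 11.5 × 58.44 = 672.06 g

672.06 g


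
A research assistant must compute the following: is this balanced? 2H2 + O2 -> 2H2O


Equation: 2H2 + O2 -> 2H2O
Check atoms: H: 4=4, O: 2=2
Balanced

Yes, balanced


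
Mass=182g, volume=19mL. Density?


ρ = mass/volume
= 182/19
= 9.579 g/mL

9.579 g/mL


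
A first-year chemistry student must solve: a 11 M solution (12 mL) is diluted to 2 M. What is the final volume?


C1V1 = C2V2
11 × 12 = 2 × V2
V2 = 132/2 = 66.0 mL

66.0 mL


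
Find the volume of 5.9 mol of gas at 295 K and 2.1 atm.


PV = nRT  (R = 0.08206 L·atm/(mol·K))
V = nRT/P = 5.9×0.08206×295/2.1
= 68.012 L

68.012 L


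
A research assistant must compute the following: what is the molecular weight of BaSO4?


M(BaSO4) = 1×137.33 + 1×32.07 + 4×16.0
= 137.33 + 32.07 + 64.0
= 233.4 g/mol

233.4 g/mol


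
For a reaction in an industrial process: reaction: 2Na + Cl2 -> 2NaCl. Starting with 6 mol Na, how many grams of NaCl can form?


Mole ratio NaCl:Na = 2:2
n(NaCl) = 6 × 2/2 = 6.000 mol
mass = 6.000 × 58.44 = 350.64 g

350.64 g


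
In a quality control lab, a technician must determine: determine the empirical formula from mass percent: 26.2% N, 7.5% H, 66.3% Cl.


Assume 100 g sample. Moles of each element:
  N: 26.2/14.01 = 1.87 mol
  H: 7.5/1.008 = 7.44 mol
  Cl: 66.3/35.45 = 1.87 mol
Divide by smallest (1.87):
  N: 1.87/1.87 = 1.0
  H: 7.44/1.87 = 3.98
  Cl: 1.87/1.87 = 1.0
Empirical formula: NH4Cl

NH4Cl


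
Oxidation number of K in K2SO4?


Group 1 metal: +1
Oxidation number: +1

+1


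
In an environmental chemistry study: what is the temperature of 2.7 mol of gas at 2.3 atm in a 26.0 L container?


PV = nRT  (R = 0.08206 L·atm/(mol·K))
T = PV/(nR) = 2.3×26.0/(2.7×0.08206)
= 59.80/0.221562
= 269.90 K

269.90 K


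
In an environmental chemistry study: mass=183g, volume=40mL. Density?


ρ = mass/volume
= 183/40
= 4.575 g/mL

4.575 g/mL


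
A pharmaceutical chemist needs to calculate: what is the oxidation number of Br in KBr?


halide: -1
Oxidation number: -1

-1


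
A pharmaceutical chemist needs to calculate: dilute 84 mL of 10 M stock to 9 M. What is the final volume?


C1V1 = C2V2
10 × 84 = 9 × V2
V2 = 840/9 = 93.33 mL

93.33 mL


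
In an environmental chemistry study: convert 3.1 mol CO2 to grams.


M(CO2) = 44.01 g/mol
mass = n × M = 3.1 × 44.01 = 136.43 g

136.43 g


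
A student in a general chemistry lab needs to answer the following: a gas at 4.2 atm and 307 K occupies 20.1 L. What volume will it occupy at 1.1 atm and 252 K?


P1V1/T1 = P2V2/T2
V2 = P1V1T2/(T1P2)
= 4.2×20.1×252/(307×1.1)
= 62.996 L

62.996 L


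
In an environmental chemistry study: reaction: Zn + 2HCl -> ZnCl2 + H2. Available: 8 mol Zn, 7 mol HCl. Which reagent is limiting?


Mole ratio available / coefficient:
  Zn: 8/1 = 8.000
  HCl: 7/2 = 3.500
Smaller ratio is limiting.

HCl


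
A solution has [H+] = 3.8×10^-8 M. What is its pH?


pH = -log10([H+]) = -log10(3.8×10^-8)
= 8 - log10(3.8)
= 8 - 0.58
= 7.42

7.42


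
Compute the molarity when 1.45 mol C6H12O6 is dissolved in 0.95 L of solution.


M = n/V = 1.45/0.95 = 1.526 mol/L

1.526 M


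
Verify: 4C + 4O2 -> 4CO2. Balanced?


Equation: 4C + 4O2 -> 4CO2
Check atoms: C: 4=4, O: 8=8
Balanced

Yes, balanced


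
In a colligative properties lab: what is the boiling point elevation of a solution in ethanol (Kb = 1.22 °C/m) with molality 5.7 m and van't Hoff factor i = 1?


ΔTb = Kb × m × i
= 1.22 × 5.7 × 1
= 6.954 °C

6.954 °C


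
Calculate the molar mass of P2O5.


M(P2O5) = 2×30.97 + 5×16.0
= 61.94 + 80.0
= 141.94 g/mol

141.94 g/mol


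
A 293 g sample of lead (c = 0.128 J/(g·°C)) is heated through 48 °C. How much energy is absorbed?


q = mcΔT = 293 × 0.128 × 48
= 1800.19 J

1800.19 J


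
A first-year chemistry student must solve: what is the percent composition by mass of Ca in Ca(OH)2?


M(Ca(OH)2) = 1×40.08 + 2×16.0 + 2×1.008 = 74.096 g/mol
Mass of Ca = 1 × 40.08 = 40.08 g/mol
% Ca = 40.08/74.096 × 100 = 54.09%

54.09%


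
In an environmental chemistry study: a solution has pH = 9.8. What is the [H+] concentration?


[H+] = 10^(-pH) = 10^(-9.8)
= 1.58×10^-10 M

1.58×10^-10 M


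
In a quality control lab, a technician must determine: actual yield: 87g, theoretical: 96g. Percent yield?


% yield = actual/theoretical × 100
= 87/96 × 100
= 90.62%

90.62%


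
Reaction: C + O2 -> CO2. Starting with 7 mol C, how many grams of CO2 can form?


Mole ratio CO2:C = 1:1
n(CO2) = 7 × 1/1 = 7.000 mol
mass = 7.000 × 44.01 = 308.07 g

308.07 g


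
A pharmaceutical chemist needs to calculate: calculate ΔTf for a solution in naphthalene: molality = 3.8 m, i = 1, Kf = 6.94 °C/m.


ΔTf = Kf × m × i
= 6.94 × 3.8 × 1
= 26.372 °C

26.372 °C


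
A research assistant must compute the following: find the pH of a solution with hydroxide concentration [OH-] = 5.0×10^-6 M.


pOH = -log10([OH-]) = -log10(5.0×10^-6)
= 6 - log10(5.0) = 5.3
pH = 14 - pOH = 14 - 5.3 = 8.7

8.7


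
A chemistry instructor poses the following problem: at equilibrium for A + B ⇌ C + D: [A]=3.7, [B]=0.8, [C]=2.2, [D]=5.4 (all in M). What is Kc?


Kc = [C][D]/([A][B])
= (2.2^1 × 5.4^1)/(3.7^1 × 0.8^1)
= 11.88/2.96
= 4.014

4.014


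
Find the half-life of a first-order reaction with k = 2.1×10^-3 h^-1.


t½ = ln2/k = 0.693147/(2.1×10^-3 h^-1)
= 330.1 h

330.1 h


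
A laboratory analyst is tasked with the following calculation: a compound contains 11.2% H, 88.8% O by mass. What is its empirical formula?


Assume 100 g sample. Moles of each element:
  H: 11.2/1.008 = 11.111 mol
  O: 88.8/16.0 = 5.55 mol
Divide by smallest (5.55):
  H: 11.111/5.55 = 2.0
  O: 5.55/5.55 = 1.0
Empirical formula: H2O

H2O


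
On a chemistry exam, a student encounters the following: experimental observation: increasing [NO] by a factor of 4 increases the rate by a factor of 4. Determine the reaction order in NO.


rate ∝ [NO]^n
4^n = 4 → n = 1
Order in NO: 1

1


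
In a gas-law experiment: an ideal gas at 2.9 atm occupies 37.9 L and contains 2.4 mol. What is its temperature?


PV = nRT  (R = 0.08206 L·atm/(mol·K))
T = PV/(nR) = 2.9×37.9/(2.4×0.08206)
= 109.91/0.196944
= 558.08 K

558.08 K


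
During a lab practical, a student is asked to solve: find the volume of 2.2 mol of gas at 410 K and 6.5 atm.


PV = nRT  (R = 0.08206 L·atm/(mol·K))
V = nRT/P = 2.2×0.08206×410/6.5
= 11.387 L

11.387 L


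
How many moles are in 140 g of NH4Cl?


M(NH4Cl) = 53.49 g/mol
n = mass/M = 140/53.49 = 2.6173 mol

2.6173 mol


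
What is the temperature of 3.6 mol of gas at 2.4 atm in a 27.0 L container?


PV = nRT  (R = 0.08206 L·atm/(mol·K))
T = PV/(nR) = 2.4×27.0/(3.6×0.08206)
= 64.80/0.295416
= 219.35 K

219.35 K


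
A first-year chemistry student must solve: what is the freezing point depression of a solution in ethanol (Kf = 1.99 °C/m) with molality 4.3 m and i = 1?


ΔTf = Kf × m × i
= 1.99 × 4.3 × 1
= 8.557 °C

8.557 °C


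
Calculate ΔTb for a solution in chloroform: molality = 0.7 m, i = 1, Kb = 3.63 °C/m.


ΔTb = Kb × m × i
= 3.63 × 0.7 × 1
= 2.541 °C

2.541 °C


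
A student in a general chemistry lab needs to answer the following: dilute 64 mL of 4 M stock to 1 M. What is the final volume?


C1V1 = C2V2
4 × 64 = 1 × V2
V2 = 256/1 = 256.0 mL

256.0 mL


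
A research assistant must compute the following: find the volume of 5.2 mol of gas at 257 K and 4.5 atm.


PV = nRT  (R = 0.08206 L·atm/(mol·K))
V = nRT/P = 5.2×0.08206×257/4.5
= 24.37 L

24.37 L


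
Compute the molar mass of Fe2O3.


M(Fe2O3) = 2×55.85 + 3×16.0
= 111.7 + 48.0
= 159.7 g/mol

159.7 g/mol


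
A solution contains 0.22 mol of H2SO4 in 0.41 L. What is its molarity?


M = n/V = 0.22/0.41 = 0.537 mol/L

0.537 M


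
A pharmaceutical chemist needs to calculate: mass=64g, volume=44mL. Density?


ρ = mass/volume
= 64/44
= 1.455 g/mL

1.455 g/mL


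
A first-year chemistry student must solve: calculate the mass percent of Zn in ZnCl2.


M(ZnCl2) = 1×65.38 + 2×35.45 = 136.28 g/mol
Mass of Zn = 1 × 65.38 = 65.38 g/mol
% Zn = 65.38/136.28 × 100 = 47.97%

47.97%


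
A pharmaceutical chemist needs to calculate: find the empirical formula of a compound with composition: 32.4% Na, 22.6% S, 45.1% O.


Assume 100 g sample. Moles of each element:
  Na: 32.4/22.99 = 1.409 mol
  S: 22.6/32.07 = 0.705 mol
  O: 45.1/16.0 = 2.819 mol
Divide by smallest (0.705):
  Na: 1.409/0.705 = 2.0
  S: 0.705/0.705 = 1.0
  O: 2.819/0.705 = 4.0
Empirical formula: Na2SO4

Na2SO4


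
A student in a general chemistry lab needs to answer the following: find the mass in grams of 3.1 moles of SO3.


M(SO3) = 80.07 g/mol
mass = n × M = 3.1 × 80.07 = 248.22 g

248.22 g


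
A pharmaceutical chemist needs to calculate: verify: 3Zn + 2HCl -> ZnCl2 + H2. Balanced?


Equation: 3Zn + 2HCl -> ZnCl2 + H2
Check atoms: Cl: 2=2, H: 2=2, Zn: 3≠1
Not balanced

No, not balanced


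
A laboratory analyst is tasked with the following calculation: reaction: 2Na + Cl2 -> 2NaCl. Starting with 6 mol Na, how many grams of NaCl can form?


Mole ratio NaCl:Na = 2:2
n(NaCl) = 6 × 2/2 = 6.000 mol
mass = 6.000 × 58.44 = 350.64 g

350.64 g


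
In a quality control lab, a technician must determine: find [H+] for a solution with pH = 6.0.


[H+] = 10^(-pH) = 10^(-6.0)
= 1.0×10^-6 M

1.0×10^-6 M


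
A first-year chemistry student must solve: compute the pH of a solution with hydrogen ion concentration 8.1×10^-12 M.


pH = -log10([H+]) = -log10(8.1×10^-12)
= 12 - log10(8.1)
= 12 - 0.91
= 11.09

11.09


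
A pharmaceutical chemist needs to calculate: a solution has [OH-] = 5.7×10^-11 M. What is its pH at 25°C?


pOH = -log10([OH-]) = -log10(5.7×10^-11)
= 11 - log10(5.7) = 10.24
pH = 14 - pOH = 14 - 10.24 = 3.76

3.76


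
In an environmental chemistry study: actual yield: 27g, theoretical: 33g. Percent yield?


% yield = actual/theoretical × 100
= 27/33 × 100
= 81.82%

81.82%


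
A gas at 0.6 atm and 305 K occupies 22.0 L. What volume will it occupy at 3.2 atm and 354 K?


P1V1/T1 = P2V2/T2
V2 = P1V1T2/(T1P2)
= 0.6×22.0×354/(305×3.2)
= 4.788 L

4.788 L


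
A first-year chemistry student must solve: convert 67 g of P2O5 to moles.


M(P2O5) = 141.94 g/mol
n = mass/M = 67/141.94 = 0.472 mol

0.472 mol


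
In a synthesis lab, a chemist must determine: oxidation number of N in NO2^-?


x + 2(-2) = -1, so x = +3
Oxidation number: +3

+3


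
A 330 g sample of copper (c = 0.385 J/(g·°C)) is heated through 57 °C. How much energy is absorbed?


q = mcΔT = 330 × 0.385 × 57
= 7241.85 J

7241.85 J


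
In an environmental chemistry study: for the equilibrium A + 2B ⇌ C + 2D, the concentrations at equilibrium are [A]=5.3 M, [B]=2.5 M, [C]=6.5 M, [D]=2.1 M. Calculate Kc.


Kc = [C][D]^2/([A][B]^2)
= (6.5^1 × 2.1^2)/(5.3^1 × 2.5^2)
= 28.665/33.125
= 0.8654

0.8654


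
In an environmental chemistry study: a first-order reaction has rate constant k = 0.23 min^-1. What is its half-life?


t½ = ln2/k = 0.693147/(0.23 min^-1)
= 3.014 min

3.014 min


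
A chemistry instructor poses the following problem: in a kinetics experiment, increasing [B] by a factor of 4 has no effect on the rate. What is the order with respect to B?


rate ∝ [B]^n
rate ∝ [B]^0
Order in B: 0

0


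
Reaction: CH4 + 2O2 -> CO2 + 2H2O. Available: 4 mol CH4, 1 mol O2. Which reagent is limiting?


Mole ratio available / coefficient:
  CH4: 4/1 = 4.000
  O2: 1/2 = 0.500
Smaller ratio is limiting.

O2


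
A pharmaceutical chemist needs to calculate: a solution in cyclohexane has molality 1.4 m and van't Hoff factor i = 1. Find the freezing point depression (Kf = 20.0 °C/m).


ΔTf = Kf × m × i
= 20.0 × 1.4 × 1
= 28.0 °C

28.0 °C


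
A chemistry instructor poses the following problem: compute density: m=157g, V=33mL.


ρ = mass/volume
= 157/33
= 4.758 g/mL

4.758 g/mL


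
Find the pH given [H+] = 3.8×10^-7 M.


pH = -log10([H+]) = -log10(3.8×10^-7)
= 7 - log10(3.8)
= 7 - 0.58
= 6.42

6.42


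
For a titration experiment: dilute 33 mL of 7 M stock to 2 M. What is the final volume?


C1V1 = C2V2
7 × 33 = 2 × V2
V2 = 231/2 = 115.5 mL

115.5 mL


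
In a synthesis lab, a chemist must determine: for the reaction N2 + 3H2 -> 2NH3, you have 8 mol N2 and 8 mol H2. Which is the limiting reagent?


Mole ratio available / coefficient:
  N2: 8/1 = 8.000
  H2: 8/3 = 2.667
Smaller ratio is limiting.

H2


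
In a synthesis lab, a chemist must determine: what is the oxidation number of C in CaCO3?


(+2) + x + 3(-2) = 0, so x = +4
Oxidation number: +4

+4


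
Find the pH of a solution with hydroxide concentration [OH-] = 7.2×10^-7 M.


pOH = -log10([OH-]) = -log10(7.2×10^-7)
= 7 - log10(7.2) = 6.14
pH = 14 - pOH = 14 - 6.14 = 7.86

7.86


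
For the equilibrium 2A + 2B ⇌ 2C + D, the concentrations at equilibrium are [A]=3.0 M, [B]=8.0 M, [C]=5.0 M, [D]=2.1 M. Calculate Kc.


Kc = [C]^2[D]/([A]^2[B]^2)
= (5.0^2 × 2.1^1)/(3.0^2 × 8.0^2)
= 52.5/576
= 0.09115

0.09115


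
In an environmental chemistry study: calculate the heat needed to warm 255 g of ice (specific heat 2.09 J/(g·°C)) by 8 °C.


q = mcΔT = 255 × 2.09 × 8
= 4263.60 J

4263.60 J


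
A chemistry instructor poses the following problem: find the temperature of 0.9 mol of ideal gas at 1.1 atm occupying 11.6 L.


PV = nRT  (R = 0.08206 L·atm/(mol·K))
T = PV/(nR) = 1.1×11.6/(0.9×0.08206)
= 12.76/0.073854
= 172.77 K

172.77 K


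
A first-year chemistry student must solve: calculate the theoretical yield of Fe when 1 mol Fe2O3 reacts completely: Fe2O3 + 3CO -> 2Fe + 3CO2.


Mole ratio Fe:Fe2O3 = 2:1
n(Fe) = 1 × 2/1 = 2.000 mol
mass = 2.000 × 55.85 = 111.7 g

111.7 g


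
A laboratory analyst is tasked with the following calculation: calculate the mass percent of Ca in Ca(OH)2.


M(Ca(OH)2) = 1×40.08 + 2×16.0 + 2×1.008 = 74.096 g/mol
Mass of Ca = 1 × 40.08 = 40.08 g/mol
% Ca = 40.08/74.096 × 100 = 54.09%

54.09%


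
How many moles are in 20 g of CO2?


M(CO2) = 44.01 g/mol
n = mass/M = 20/44.01 = 0.4544 mol

0.4544 mol


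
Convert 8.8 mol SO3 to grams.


M(SO3) = 80.07 g/mol
mass = n × M = 8.8 × 80.07 = 704.62 g

704.62 g


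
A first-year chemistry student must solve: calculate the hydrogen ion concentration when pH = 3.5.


[H+] = 10^(-pH) = 10^(-3.5)
= 3.16×10^-4 M

3.16×10^-4 M


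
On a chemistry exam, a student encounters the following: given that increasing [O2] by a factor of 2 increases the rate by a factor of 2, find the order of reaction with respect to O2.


rate ∝ [O2]^n
2^n = 2 → n = 1
Order in O2: 1

1


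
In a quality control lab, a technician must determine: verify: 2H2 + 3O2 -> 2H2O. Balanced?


Equation: 2H2 + 3O2 -> 2H2O
Check atoms: H: 4=4, O: 6≠2
Not balanced

No, not balanced


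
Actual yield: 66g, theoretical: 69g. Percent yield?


% yield = actual/theoretical × 100
= 66/69 × 100
= 95.65%

95.65%


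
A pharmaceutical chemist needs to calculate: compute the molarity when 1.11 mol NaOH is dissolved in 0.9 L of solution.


M = n/V = 1.11/0.9 = 1.233 mol/L

1.233 M


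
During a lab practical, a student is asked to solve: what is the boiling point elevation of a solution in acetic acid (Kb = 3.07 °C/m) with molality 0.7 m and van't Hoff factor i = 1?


ΔTb = Kb × m × i
= 3.07 × 0.7 × 1
= 2.149 °C

2.149 °C


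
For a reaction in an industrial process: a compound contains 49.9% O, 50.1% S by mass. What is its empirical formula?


Assume 100 g sample. Moles of each element:
  O: 49.9/16.0 = 3.119 mol
  S: 50.1/32.07 = 1.562 mol
Divide by smallest (1.562):
  O: 3.119/1.562 = 2.0
  S: 1.562/1.562 = 1.0
Empirical formula: SO2

SO2


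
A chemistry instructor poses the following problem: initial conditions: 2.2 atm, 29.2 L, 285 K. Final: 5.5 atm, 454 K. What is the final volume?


P1V1/T1 = P2V2/T2
V2 = P1V1T2/(T1P2)
= 2.2×29.2×454/(285×5.5)
= 18.606 L

18.606 L


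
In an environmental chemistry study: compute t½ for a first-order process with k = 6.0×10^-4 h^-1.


t½ = ln2/k = 0.693147/(6.0×10^-4 h^-1)
= 1155 h

1155 h


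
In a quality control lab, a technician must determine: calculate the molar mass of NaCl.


M(NaCl) = 1×22.99 + 1×35.45
= 22.99 + 35.45
= 58.44 g/mol

58.44 g/mol


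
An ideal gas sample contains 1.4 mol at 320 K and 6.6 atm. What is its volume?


PV = nRT  (R = 0.08206 L·atm/(mol·K))
V = nRT/P = 1.4×0.08206×320/6.6
= 5.57 L

5.57 L


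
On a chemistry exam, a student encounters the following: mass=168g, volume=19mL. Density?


ρ = mass/volume
= 168/19
= 8.842 g/mL

8.842 g/mL


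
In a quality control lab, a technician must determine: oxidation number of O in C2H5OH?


O is usually -2
Oxidation number: -2

-2


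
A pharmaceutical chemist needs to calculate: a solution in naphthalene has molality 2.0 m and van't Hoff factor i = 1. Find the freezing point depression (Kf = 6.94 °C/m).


ΔTf = Kf × m × i
= 6.94 × 2.0 × 1
= 13.88 °C

13.88 °C


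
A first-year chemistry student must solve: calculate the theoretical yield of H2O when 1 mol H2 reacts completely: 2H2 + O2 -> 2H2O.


Mole ratio H2O:H2 = 2:2
n(H2O) = 1 × 2/2 = 1.000 mol
mass = 1.000 × 18.02 = 18.02 g

18.02 g


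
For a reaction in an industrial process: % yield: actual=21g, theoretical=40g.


% yield = actual/theoretical × 100
= 21/40 × 100
= 52.5%

52.5%


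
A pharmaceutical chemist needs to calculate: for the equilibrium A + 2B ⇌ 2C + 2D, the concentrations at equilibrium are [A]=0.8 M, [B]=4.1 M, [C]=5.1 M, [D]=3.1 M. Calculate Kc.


Kc = [C]^2[D]^2/([A][B]^2)
= (5.1^2 × 3.1^2)/(0.8^1 × 4.1^2)
= 249.9561/13.448
= 18.59

18.59


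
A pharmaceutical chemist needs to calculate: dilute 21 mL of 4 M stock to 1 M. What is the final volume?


C1V1 = C2V2
4 × 21 = 1 × V2
V2 = 84/1 = 84.0 mL

84.0 mL


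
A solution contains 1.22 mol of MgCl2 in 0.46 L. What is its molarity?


M = n/V = 1.22/0.46 = 2.652 mol/L

2.652 M


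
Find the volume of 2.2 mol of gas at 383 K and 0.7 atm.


PV = nRT  (R = 0.08206 L·atm/(mol·K))
V = nRT/P = 2.2×0.08206×383/0.7
= 98.777 L

98.777 L


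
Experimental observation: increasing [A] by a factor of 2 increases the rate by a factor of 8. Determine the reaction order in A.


rate ∝ [A]^n
2^n = 8 → n = 3
Order in A: 3

3


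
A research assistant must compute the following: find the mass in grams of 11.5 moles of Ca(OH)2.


M(Ca(OH)2) = 74.1 g/mol
mass = n × M = 11.5 × 74.1 = 852.15 g

852.15 g


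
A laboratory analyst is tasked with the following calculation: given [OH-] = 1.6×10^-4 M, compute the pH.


pOH = -log10([OH-]) = -log10(1.6×10^-4)
= 4 - log10(1.6) = 3.8
pH = 14 - pOH = 14 - 3.8 = 10.2

10.2


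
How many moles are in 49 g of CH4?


M(CH4) = 16.04 g/mol
n = mass/M = 49/16.04 = 3.0549 mol

3.0549 mol


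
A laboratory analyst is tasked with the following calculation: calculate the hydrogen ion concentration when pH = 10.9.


[H+] = 10^(-pH) = 10^(-10.9)
= 1.26×10^-11 M

1.26×10^-11 M


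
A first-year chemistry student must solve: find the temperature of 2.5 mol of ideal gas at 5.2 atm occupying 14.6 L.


PV = nRT  (R = 0.08206 L·atm/(mol·K))
T = PV/(nR) = 5.2×14.6/(2.5×0.08206)
= 75.92/0.205150
= 370.07 K

370.07 K


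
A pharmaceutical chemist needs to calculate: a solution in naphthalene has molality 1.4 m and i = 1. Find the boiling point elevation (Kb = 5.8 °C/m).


ΔTb = Kb × m × i
= 5.8 × 1.4 × 1
= 8.12 °C

8.12 °C


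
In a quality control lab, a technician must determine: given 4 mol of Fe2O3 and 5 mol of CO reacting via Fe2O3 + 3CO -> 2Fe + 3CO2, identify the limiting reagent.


Mole ratio available / coefficient:
  Fe2O3: 4/1 = 4.000
  CO: 5/3 = 1.667
Smaller ratio is limiting.

CO


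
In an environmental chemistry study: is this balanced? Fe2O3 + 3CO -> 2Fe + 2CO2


Equation: Fe2O3 + 3CO -> 2Fe + 2CO2
Check atoms: C: 3≠2, Fe: 2=2, O: 6≠4
Not balanced

No, not balanced


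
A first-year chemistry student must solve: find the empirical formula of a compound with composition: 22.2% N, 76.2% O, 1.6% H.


Assume 100 g sample. Moles of each element:
  N: 22.2/14.01 = 1.585 mol
  O: 76.2/16.0 = 4.763 mol
  H: 1.6/1.008 = 1.587 mol
Divide by smallest (1.585):
  N: 1.585/1.585 = 1.0
  O: 4.763/1.585 = 3.01
  H: 1.587/1.585 = 1.0
Empirical formula: HNO3

HNO3


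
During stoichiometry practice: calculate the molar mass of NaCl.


M(NaCl) = 1×22.99 + 1×35.45
= 22.99 + 35.45
= 58.44 g/mol

58.44 g/mol


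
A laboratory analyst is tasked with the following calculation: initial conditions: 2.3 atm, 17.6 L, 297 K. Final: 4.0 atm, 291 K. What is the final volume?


P1V1/T1 = P2V2/T2
V2 = P1V1T2/(T1P2)
= 2.3×17.6×291/(297×4.0)
= 9.916 L

9.916 L


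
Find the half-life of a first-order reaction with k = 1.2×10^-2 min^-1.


t½ = ln2/k = 0.693147/(1.2×10^-2 min^-1)
= 57.76 min

57.76 min


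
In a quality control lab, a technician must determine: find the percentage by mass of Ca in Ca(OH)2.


M(Ca(OH)2) = 1×40.08 + 2×16.0 + 2×1.008 = 74.096 g/mol
Mass of Ca = 1 × 40.08 = 40.08 g/mol
% Ca = 40.08/74.096 × 100 = 54.09%

54.09%


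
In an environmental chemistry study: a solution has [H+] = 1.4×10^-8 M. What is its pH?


pH = -log10([H+]) = -log10(1.4×10^-8)
= 8 - log10(1.4)
= 8 - 0.15
= 7.85

7.85


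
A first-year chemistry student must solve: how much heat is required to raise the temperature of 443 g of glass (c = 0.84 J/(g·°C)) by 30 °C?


q = mcΔT = 443 × 0.84 × 30
= 11163.60 J

11163.60 J


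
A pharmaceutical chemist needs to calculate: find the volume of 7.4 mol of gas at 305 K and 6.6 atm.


PV = nRT  (R = 0.08206 L·atm/(mol·K))
V = nRT/P = 7.4×0.08206×305/6.6
= 28.062 L

28.062 L


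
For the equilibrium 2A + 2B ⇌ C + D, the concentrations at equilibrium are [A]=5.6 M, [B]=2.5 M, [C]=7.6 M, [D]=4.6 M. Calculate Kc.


Kc = [C][D]/([A]^2[B]^2)
= (7.6^1 × 4.6^1)/(5.6^2 × 2.5^2)
= 34.96/196
= 0.1784

0.1784


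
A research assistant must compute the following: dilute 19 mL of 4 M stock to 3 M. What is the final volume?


C1V1 = C2V2
4 × 19 = 3 × V2
V2 = 76/3 = 25.33 mL

25.33 mL


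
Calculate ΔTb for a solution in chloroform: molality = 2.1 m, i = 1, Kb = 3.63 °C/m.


ΔTb = Kb × m × i
= 3.63 × 2.1 × 1
= 7.623 °C

7.623 °C


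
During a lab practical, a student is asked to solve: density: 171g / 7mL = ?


ρ = mass/volume
= 171/7
= 24.429 g/mL

24.429 g/mL


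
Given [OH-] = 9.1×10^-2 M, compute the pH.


pOH = -log10([OH-]) = -log10(9.1×10^-2)
= 2 - log10(9.1) = 1.04
pH = 14 - pOH = 14 - 1.04 = 12.96

12.96


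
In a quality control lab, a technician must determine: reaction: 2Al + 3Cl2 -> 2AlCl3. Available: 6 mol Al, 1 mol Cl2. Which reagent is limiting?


Mole ratio available / coefficient:
  Al: 6/2 = 3.000
  Cl2: 1/3 = 0.333
Smaller ratio is limiting.

Cl2


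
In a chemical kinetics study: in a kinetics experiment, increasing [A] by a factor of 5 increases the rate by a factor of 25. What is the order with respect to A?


rate ∝ [A]^n
5^n = 25 → n = 2
Order in A: 2

2


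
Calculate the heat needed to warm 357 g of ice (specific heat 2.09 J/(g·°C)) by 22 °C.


q = mcΔT = 357 × 2.09 × 22
= 16414.86 J

16414.86 J


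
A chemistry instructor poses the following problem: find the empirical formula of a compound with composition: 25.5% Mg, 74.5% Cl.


Assume 100 g sample. Moles of each element:
  Mg: 25.5/24.31 = 1.049 mol
  Cl: 74.5/35.45 = 2.102 mol
Divide by smallest (1.049):
  Mg: 1.049/1.049 = 1.0
  Cl: 2.102/1.049 = 2.0
Empirical formula: MgCl2

MgCl2


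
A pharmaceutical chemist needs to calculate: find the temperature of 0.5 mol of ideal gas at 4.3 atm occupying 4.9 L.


PV = nRT  (R = 0.08206 L·atm/(mol·K))
T = PV/(nR) = 4.3×4.9/(0.5×0.08206)
= 21.07/0.041030
= 513.53 K

513.53 K


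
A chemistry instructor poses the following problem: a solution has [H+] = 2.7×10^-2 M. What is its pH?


pH = -log10([H+]) = -log10(2.7×10^-2)
= 2 - log10(2.7)
= 2 - 0.43
= 1.57

1.57


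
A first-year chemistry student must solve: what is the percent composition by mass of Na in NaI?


M(NaI) = 1×22.99 + 1×126.9 = 149.89 g/mol
Mass of Na = 1 × 22.99 = 22.99 g/mol
% Na = 22.99/149.89 × 100 = 15.34%

15.34%


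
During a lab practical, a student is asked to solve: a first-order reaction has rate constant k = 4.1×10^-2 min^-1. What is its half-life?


t½ = ln2/k = 0.693147/(4.1×10^-2 min^-1)
= 16.91 min

16.91 min


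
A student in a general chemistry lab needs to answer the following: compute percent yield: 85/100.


% yield = actual/theoretical × 100
= 85/100 × 100
= 85.0%

85.0%


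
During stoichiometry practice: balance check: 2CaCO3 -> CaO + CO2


Equation: 2CaCO3 -> CaO + CO2
Check atoms: C: 2≠1, Ca: 2≠1, O: 6≠3
Not balanced

No, not balanced


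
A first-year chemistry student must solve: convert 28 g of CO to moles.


M(CO) = 28.01 g/mol
n = mass/M = 28/28.01 = 0.9996 mol

0.9996 mol
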